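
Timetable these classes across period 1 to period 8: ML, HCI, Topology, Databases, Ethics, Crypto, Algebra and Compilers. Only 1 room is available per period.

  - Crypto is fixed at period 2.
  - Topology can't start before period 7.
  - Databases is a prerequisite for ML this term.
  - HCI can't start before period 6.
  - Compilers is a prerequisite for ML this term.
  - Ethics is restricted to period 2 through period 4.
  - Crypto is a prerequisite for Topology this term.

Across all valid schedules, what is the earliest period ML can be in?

period 5

Precedence pushes ML to at least period 2.
ML at period 5 is achievable: ML=period 5; Topology=period 7; HCI=period 6; Ethics=period 3; Algebra=period 8; Compilers=period 4; Crypto=period 2; Databases=period 1.
Nothing earlier works — the capacity limit rule out every period before period 5.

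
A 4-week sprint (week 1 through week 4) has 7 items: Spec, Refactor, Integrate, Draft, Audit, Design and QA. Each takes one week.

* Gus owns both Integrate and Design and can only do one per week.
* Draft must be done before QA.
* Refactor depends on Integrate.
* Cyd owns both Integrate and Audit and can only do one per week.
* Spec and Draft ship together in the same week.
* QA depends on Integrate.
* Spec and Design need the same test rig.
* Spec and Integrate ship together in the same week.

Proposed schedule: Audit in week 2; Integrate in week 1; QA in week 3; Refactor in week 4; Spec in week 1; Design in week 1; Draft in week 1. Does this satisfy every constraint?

No — it violates: Spec and Design need the same test rig

Spec and Design need the same test rig — violated.
Refactor depends on Integrate — holds.
Draft must be done before QA — holds.
Cyd owns both Integrate and Audit and can only do one per week — holds.
Spec and Integrate ship together in the same week — holds.
Spec and Draft ship together in the same week — holds.
Gus owns both Integrate and Design and can only do one per week — violated.
QA depends on Integrate — holds.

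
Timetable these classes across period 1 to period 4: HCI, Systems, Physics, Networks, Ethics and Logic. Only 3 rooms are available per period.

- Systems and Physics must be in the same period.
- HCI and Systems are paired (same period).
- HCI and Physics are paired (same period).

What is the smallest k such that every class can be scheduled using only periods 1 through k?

2 periods

With at most 3 per period and 6 classes, at least 2 periods are needed.
2 works (last occupied period: period 2): for example Ethics in period 2; Systems in period 1; Networks in period 2; HCI in period 1; Physics in period 1; Logic in period 2.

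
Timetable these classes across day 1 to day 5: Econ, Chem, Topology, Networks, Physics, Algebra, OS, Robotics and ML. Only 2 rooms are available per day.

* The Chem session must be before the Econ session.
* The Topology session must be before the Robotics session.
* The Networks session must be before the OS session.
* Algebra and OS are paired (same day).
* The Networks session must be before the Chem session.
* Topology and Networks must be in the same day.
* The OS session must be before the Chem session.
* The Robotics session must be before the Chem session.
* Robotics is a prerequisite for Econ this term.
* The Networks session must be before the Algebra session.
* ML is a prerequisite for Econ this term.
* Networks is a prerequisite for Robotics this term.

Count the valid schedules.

Splitting on Physics: it can be day 2 (1), day 3 (1), day 4 (2), day 5 (4). Listing each branch's schedules as (Econ, Chem, Topology, Networks, Algebra, OS, Robotics, ML) by day number:
Physics=day 2: (5,4,1,1,3,3,2,4) — 1.
Physics=day 3: (5,4,1,1,2,2,3,4) — 1.
Physics=day 4: (5,4,1,1,2,2,3,3) (5,4,1,1,3,3,2,2) — 2.
Physics=day 5: (5,4,1,1,2,2,3,3) (5,4,1,1,2,2,3,4) (5,4,1,1,3,3,2,2) (5,4,1,1,3,3,2,4) — 4.
Summing: 1 + 1 + 2 + 4 = 8.

8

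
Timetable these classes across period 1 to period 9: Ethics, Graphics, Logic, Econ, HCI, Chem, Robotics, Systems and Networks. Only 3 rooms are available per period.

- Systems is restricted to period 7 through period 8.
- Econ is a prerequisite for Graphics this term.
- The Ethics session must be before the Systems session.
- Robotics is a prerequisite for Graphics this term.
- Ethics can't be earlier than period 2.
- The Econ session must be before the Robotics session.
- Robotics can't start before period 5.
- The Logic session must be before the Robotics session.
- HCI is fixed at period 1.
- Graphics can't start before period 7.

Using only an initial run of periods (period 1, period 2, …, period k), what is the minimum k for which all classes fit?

The precedence chain requires at least 3 distinct periods.
With at most 3 per period and 9 classes, at least 3 periods are needed.
Graphics can't be placed before period 7, so the schedule must run through at least period 7.
7 works (last occupied period: period 7): for example Chem in period 2, Robotics in period 5, Systems in period 7, Ethics in period 2, Logic in period 1, Econ in period 1, Graphics in period 7, HCI in period 1, Networks in period 2.

7 periods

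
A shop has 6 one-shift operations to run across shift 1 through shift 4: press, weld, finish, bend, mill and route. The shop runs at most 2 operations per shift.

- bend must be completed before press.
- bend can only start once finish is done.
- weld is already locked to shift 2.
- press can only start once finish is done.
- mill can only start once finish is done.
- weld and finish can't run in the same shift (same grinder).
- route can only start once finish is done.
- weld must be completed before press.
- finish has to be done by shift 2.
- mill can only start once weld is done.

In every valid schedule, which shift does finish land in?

finish's window is shift 1–shift 2.
weld is fixed at shift 2, and finish can't share a shift with weld.
So finish must be shift 1.

shift 1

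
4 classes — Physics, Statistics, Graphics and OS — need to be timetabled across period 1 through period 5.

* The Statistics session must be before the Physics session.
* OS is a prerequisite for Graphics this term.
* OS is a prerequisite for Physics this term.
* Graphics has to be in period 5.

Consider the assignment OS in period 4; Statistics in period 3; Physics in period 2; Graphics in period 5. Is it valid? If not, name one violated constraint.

Invalid. OS is a prerequisite for Physics this term.

Graphics has to be in period 5 — holds.
OS is a prerequisite for Physics this term — violated.
The Statistics session must be before the Physics session — violated.
OS is a prerequisite for Graphics this term — holds.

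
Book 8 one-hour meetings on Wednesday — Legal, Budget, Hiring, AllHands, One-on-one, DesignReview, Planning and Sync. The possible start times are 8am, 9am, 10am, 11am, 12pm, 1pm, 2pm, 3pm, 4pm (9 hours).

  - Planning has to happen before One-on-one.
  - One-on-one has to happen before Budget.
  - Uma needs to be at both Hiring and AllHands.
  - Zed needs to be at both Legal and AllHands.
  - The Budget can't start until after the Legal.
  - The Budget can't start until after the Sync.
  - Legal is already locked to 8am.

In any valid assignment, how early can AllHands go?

9am

AllHands at 9am is achievable: Hiring=8am, DesignReview=8am, One-on-one=9am, Planning=8am, Sync=8am, AllHands=9am, Budget=10am, Legal=8am.
Nothing earlier works — the conflict constraints rule out every hour before 9am.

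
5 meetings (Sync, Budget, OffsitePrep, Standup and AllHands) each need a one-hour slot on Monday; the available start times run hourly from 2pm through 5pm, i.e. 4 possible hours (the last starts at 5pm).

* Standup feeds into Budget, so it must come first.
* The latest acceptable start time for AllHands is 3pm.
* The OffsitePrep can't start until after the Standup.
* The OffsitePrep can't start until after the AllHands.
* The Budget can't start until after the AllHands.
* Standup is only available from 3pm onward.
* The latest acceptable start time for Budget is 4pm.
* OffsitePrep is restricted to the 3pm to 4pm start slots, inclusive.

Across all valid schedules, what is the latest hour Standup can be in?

3pm

Standup is available from 3pm; downstream work caps Standup at 3pm.
Standup at 3pm is achievable: OffsitePrep in 4pm; Budget in 4pm; AllHands in 2pm; Sync in 2pm; Standup in 3pm.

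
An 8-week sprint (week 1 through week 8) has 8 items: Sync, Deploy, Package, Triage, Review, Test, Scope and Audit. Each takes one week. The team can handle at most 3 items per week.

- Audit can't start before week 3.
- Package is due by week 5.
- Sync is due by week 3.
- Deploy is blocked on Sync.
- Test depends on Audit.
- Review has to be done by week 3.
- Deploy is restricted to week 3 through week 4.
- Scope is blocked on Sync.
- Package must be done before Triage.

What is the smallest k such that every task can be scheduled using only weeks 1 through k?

4 weeks

The precedence chain requires at least 2 distinct weeks.
With at most 3 per week and 8 tasks, at least 3 weeks are needed.
Propagating the time windows through the other constraints, Test can't land before week 4, so the schedule must run through at least week 4.
4 works (last occupied week: week 4): for example Audit=week 3; Scope=week 2; Package=week 1; Deploy=week 3; Triage=week 2; Test=week 4; Sync=week 1; Review=week 1.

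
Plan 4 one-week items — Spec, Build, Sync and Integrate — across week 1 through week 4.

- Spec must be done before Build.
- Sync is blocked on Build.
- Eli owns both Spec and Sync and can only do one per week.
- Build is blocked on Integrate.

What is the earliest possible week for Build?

Precedence pushes Build to at least week 2; downstream work caps Build at week 3.
Build at week 2 is achievable: Sync=week 3; Build=week 2; Spec=week 1; Integrate=week 1.

week 2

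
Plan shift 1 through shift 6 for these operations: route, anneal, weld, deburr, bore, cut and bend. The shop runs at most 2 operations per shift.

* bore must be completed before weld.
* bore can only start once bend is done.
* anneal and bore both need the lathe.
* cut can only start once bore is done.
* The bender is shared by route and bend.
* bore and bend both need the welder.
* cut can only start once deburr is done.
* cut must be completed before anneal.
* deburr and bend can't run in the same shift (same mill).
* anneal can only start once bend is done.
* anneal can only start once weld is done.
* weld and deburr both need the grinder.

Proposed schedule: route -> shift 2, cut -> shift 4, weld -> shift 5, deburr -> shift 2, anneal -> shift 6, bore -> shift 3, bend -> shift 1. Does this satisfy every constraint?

cut can only start once bore is done — holds.
anneal can only start once bend is done — holds.
The shop runs at most 2 operations per shift — holds.
anneal and bore both need the lathe — holds.
weld and deburr both need the grinder — holds.
The bender is shared by route and bend — holds.
bore can only start once bend is done — holds.
deburr and bend can't run in the same shift (same mill) — holds.
bore must be completed before weld — holds.
cut can only start once deburr is done — holds.
anneal can only start once weld is done — holds.
bore and bend both need the welder — holds.
cut must be completed before anneal — holds.

Valid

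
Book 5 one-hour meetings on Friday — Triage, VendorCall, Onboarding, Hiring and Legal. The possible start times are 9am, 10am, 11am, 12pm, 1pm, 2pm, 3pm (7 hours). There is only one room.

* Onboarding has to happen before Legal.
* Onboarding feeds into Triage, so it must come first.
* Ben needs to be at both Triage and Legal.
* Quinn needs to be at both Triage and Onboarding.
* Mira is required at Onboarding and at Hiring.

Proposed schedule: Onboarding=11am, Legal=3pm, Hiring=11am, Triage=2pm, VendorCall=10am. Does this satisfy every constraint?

Ben needs to be at both Triage and Legal — holds.
Onboarding has to happen before Legal — holds.
Quinn needs to be at both Triage and Onboarding — holds.
Mira is required at Onboarding and at Hiring — violated.
Onboarding feeds into Triage, so it must come first — holds.
There is only one room — violated.

Invalid. Mira is required at Onboarding and at Hiring.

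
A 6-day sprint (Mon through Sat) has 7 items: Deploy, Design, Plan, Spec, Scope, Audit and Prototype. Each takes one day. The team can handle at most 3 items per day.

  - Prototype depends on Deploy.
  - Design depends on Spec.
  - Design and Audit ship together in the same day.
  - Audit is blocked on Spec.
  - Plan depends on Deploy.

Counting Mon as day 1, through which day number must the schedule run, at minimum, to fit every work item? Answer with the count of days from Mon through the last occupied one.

3

The precedence chain requires at least 2 distinct days.
With at most 3 per day and 7 work items, at least 3 days are needed.
3 works (last occupied day: Wed): for example Prototype in Wed, Scope in Mon, Design in Tue, Deploy in Mon, Audit in Tue, Spec in Mon, Plan in Tue.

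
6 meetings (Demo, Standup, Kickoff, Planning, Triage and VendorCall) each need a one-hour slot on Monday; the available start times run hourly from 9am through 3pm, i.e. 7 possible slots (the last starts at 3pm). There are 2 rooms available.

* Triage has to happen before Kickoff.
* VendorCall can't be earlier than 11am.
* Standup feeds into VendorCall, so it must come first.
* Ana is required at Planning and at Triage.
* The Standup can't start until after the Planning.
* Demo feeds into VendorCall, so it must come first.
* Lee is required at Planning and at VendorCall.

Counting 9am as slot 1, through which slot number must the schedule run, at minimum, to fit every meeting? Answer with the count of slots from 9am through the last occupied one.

The precedence chain requires at least 3 distinct slots.
With at most 2 per slot and 6 meetings, at least 3 slots are needed.
3 works (last occupied slot: 11am): for example VendorCall in 11am; Triage in 10am; Kickoff in 11am; Demo in 9am; Standup in 10am; Planning in 9am.

3 slots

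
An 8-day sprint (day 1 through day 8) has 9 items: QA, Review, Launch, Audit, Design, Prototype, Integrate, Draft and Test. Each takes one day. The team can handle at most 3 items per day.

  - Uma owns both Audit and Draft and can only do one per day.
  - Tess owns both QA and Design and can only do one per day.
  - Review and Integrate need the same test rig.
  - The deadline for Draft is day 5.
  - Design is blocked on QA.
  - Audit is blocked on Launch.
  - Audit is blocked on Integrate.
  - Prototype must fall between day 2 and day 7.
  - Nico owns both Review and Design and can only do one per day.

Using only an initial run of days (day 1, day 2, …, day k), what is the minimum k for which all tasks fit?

The precedence chain requires at least 2 distinct days.
With at most 3 per day and 9 tasks, at least 3 days are needed.
3 works (last occupied day: day 3): for example Audit in day 2; QA in day 1; Draft in day 3; Review in day 3; Launch in day 1; Prototype in day 2; Test in day 3; Design in day 2; Integrate in day 1.

3 days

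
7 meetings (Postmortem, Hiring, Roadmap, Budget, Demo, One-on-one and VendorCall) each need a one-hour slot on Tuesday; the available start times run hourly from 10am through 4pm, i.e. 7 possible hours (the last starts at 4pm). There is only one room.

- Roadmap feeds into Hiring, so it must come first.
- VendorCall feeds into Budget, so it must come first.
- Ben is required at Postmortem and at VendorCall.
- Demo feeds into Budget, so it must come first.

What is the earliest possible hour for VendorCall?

10am

Downstream work caps VendorCall at 3pm.
VendorCall at 10am is achievable: Hiring -> 2pm, Postmortem -> 3pm, Roadmap -> 1pm, VendorCall -> 10am, Budget -> 12pm, One-on-one -> 4pm, Demo -> 11am.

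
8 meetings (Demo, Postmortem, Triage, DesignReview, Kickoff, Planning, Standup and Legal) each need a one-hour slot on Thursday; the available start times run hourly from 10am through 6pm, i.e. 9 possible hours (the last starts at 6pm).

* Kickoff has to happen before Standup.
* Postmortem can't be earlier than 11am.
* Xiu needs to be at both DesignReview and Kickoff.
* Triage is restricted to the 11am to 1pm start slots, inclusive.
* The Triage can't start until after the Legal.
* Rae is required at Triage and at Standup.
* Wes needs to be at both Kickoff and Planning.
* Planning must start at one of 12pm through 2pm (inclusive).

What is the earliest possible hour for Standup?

11am

Precedence pushes Standup to at least 11am.
Standup at 11am is achievable: Demo=10am, Postmortem=11am, Planning=12pm, Kickoff=10am, Triage=12pm, Standup=11am, Legal=10am, DesignReview=11am.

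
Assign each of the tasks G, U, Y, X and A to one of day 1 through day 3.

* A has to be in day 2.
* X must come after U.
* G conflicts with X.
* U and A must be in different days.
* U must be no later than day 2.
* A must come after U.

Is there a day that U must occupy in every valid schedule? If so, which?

day 1

U's window is day 1–day 2.
A is fixed at day 2, and U can't share a day with A.
So U must be day 1.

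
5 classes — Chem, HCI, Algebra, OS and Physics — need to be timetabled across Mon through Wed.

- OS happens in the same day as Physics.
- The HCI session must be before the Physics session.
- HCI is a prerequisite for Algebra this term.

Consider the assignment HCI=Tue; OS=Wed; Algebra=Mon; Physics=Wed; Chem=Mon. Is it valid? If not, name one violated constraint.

OS happens in the same day as Physics — holds.
HCI is a prerequisite for Algebra this term — violated.
The HCI session must be before the Physics session — holds.

No. HCI is a prerequisite for Algebra this term is not satisfied.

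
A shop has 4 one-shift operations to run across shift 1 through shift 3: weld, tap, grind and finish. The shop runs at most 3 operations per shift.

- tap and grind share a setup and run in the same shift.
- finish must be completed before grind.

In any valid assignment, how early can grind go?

Precedence pushes grind to at least shift 2.
grind at shift 2 is achievable: tap -> shift 2, finish -> shift 1, weld -> shift 1, grind -> shift 2.

shift 2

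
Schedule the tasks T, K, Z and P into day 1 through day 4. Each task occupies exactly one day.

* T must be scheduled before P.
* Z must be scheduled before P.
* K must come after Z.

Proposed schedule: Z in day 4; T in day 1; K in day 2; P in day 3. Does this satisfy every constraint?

No. K must come after Z is not satisfied.

Z must be scheduled before P — violated.
T must be scheduled before P — holds.
K must come after Z — violated.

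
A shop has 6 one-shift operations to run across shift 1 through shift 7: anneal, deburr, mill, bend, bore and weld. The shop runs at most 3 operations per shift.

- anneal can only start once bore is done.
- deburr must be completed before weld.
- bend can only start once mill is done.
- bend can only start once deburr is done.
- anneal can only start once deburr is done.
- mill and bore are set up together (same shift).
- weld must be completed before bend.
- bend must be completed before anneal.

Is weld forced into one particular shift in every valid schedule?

No

weld can be shift 2 (e.g. mill in shift 1, bore in shift 1, anneal in shift 4, bend in shift 3, deburr in shift 1, weld in shift 2) or shift 3 (e.g. mill -> shift 1; bend -> shift 4; weld -> shift 3; anneal -> shift 5; deburr -> shift 1; bore -> shift 1).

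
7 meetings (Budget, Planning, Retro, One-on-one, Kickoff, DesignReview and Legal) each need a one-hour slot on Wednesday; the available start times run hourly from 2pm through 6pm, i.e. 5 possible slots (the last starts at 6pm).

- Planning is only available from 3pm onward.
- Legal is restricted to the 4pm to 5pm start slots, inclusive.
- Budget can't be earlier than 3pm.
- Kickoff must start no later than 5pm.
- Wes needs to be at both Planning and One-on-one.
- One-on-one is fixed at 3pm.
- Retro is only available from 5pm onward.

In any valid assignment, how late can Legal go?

Legal is available from 4pm; Legal's own window allows nothing later than 5pm.
Legal at 5pm is achievable: Retro=5pm; Budget=3pm; Planning=4pm; Legal=5pm; One-on-one=3pm; DesignReview=2pm; Kickoff=2pm.

5pm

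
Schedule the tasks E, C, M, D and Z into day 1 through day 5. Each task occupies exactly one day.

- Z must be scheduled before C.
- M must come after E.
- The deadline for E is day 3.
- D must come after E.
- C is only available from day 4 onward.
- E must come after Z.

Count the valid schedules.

34

Splitting on E: it can be day 2 (18), day 3 (16). Listing each branch's schedules as (C, M, D, Z) by day number:
E=day 2: (4,3,3,1) (4,3,4,1) (4,3,5,1) (4,4,3,1) (4,4,4,1) (4,4,5,1) (4,5,3,1) (4,5,4,1) (4,5,5,1) (5,3,3,1) (5,3,4,1) (5,3,5,1) (5,4,3,1) (5,4,4,1) (5,4,5,1) (5,5,3,1) (5,5,4,1) (5,5,5,1) — 18.
E=day 3: (4,4,4,1) (4,4,4,2) (4,4,5,1) (4,4,5,2) (4,5,4,1) (4,5,4,2) (4,5,5,1) (4,5,5,2) (5,4,4,1) (5,4,4,2) (5,4,5,1) (5,4,5,2) (5,5,4,1) (5,5,4,2) (5,5,5,1) (5,5,5,2) — 16.
Summing: 18 + 16 = 34.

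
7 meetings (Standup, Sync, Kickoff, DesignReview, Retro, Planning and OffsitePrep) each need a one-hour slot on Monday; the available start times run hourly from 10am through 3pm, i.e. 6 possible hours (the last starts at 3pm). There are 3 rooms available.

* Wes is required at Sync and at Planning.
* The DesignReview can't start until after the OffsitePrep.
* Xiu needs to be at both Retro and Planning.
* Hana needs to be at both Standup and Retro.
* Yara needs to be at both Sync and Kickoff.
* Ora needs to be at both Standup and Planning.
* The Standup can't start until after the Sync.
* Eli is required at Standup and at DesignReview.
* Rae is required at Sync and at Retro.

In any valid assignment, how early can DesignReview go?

11am

Precedence pushes DesignReview to at least 11am.
DesignReview at 11am is achievable: Retro -> 11am; Standup -> 12pm; OffsitePrep -> 10am; Planning -> 1pm; DesignReview -> 11am; Sync -> 10am; Kickoff -> 11am.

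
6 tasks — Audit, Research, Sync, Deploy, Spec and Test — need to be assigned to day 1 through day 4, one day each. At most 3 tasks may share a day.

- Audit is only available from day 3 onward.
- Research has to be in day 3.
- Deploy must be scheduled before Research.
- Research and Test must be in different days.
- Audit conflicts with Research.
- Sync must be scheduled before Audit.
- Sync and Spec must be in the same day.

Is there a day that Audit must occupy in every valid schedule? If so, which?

day 4

Audit's window is day 3–day 4.
Research is fixed at day 3, and Audit can't share a day with Research.
So Audit must be day 4.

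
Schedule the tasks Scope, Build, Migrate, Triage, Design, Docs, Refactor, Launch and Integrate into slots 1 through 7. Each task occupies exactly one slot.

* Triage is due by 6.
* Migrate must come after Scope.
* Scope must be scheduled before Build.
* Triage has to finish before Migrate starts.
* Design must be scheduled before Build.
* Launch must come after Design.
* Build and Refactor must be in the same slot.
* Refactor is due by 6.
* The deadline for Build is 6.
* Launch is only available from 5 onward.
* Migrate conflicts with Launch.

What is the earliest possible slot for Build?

Precedence pushes Build to at least 2; Build's own window allows nothing later than 6.
Build at 2 is achievable: Migrate=2; Docs=1; Build=2; Scope=1; Triage=1; Integrate=1; Refactor=2; Launch=5; Design=1.

2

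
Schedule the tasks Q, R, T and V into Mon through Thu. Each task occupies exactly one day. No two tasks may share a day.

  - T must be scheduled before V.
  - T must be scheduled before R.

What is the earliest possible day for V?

Precedence pushes V to at least Tue.
V at Tue is achievable: R -> Wed; T -> Mon; V -> Tue; Q -> Thu.

Tue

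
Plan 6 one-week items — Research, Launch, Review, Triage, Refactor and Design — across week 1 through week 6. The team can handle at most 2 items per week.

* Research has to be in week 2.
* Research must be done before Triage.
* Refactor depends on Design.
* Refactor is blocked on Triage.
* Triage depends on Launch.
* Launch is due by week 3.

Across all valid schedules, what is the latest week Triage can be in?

week 5

Precedence pushes Triage to at least week 3; downstream work caps Triage at week 5.
Triage at week 5 is achievable: Triage in week 5, Refactor in week 6, Design in week 1, Launch in week 1, Review in week 2, Research in week 2.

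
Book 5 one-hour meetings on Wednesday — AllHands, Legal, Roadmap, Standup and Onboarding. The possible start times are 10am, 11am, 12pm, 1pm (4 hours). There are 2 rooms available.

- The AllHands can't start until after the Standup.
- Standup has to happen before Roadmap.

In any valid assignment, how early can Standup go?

Downstream work caps Standup at 12pm.
Standup at 10am is achievable: Roadmap=11am; Standup=10am; AllHands=11am; Legal=10am; Onboarding=12pm.

10am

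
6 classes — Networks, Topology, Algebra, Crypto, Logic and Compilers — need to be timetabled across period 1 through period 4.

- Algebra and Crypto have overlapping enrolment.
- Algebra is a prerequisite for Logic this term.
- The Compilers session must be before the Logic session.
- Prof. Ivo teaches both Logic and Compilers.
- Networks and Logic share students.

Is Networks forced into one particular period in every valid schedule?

Networks can be period 1 (e.g. Crypto=period 2, Compilers=period 1, Topology=period 1, Algebra=period 1, Networks=period 1, Logic=period 2) or period 2 (e.g. Topology in period 1; Logic in period 3; Networks in period 2; Algebra in period 1; Crypto in period 2; Compilers in period 1).

No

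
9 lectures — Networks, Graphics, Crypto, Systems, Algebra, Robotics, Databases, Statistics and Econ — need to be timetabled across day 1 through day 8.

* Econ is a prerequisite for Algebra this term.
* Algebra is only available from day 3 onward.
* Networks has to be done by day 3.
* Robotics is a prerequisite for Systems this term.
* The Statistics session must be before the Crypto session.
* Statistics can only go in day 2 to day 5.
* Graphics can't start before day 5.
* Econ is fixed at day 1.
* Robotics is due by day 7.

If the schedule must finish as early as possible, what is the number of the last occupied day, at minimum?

The precedence chain requires at least 2 distinct days.
Graphics can't be placed before day 5, so the schedule must run through at least day 5.
5 works (last occupied day: day 5): for example Systems -> day 2; Networks -> day 1; Robotics -> day 1; Algebra -> day 3; Databases -> day 1; Statistics -> day 2; Graphics -> day 5; Crypto -> day 3; Econ -> day 1.

day 5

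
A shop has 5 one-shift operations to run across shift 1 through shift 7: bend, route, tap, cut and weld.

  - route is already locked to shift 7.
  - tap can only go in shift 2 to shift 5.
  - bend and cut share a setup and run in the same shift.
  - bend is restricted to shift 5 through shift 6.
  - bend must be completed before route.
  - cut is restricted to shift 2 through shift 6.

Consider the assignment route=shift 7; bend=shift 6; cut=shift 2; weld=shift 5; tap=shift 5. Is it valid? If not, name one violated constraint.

cut is restricted to shift 2 through shift 6 — holds.
bend must be completed before route — holds.
bend and cut share a setup and run in the same shift — violated.
route is already locked to shift 7 — holds.
bend is restricted to shift 5 through shift 6 — holds.
tap can only go in shift 2 to shift 5 — holds.

No — it violates: bend and cut share a setup and run in the same shift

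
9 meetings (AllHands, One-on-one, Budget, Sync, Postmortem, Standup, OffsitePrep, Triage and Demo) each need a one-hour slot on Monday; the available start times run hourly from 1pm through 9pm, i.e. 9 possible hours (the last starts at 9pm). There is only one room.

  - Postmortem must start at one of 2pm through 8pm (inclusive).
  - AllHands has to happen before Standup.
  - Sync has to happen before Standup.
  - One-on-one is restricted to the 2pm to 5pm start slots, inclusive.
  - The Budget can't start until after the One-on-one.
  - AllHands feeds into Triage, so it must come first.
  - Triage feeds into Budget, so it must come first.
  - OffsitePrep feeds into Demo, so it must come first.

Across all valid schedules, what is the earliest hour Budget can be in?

4pm

Precedence pushes Budget to at least 3pm.
Budget at 4pm is achievable: One-on-one -> 2pm, Standup -> 7pm, Sync -> 6pm, Triage -> 3pm, Postmortem -> 5pm, Demo -> 9pm, Budget -> 4pm, AllHands -> 1pm, OffsitePrep -> 8pm.
Nothing earlier works — the capacity limit rule out every hour before 4pm.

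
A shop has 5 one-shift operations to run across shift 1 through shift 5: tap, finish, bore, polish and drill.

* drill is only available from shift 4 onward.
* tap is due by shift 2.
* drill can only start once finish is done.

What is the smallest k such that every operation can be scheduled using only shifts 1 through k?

4 shifts

The precedence chain requires at least 2 distinct shifts.
drill can't be placed before shift 4, so the schedule must run through at least shift 4.
4 works (last occupied shift: shift 4): for example polish -> shift 1; bore -> shift 1; drill -> shift 4; finish -> shift 1; tap -> shift 1.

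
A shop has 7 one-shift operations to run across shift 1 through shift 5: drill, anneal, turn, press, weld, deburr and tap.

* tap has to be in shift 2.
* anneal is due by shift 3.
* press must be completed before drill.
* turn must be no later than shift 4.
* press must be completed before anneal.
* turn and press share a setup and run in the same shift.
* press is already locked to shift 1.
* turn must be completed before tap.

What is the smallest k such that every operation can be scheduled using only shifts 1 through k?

2 shifts

The precedence chain requires at least 2 distinct shifts.
2 works (last occupied shift: shift 2): for example turn -> shift 1; tap -> shift 2; deburr -> shift 1; drill -> shift 2; press -> shift 1; weld -> shift 1; anneal -> shift 2.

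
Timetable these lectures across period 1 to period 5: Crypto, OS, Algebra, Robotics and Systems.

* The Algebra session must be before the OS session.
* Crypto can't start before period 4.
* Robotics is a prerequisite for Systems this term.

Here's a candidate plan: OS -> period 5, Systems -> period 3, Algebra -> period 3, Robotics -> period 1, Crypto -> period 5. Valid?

Robotics is a prerequisite for Systems this term — holds.
Crypto can't start before period 4 — holds.
The Algebra session must be before the OS session — holds.

Yes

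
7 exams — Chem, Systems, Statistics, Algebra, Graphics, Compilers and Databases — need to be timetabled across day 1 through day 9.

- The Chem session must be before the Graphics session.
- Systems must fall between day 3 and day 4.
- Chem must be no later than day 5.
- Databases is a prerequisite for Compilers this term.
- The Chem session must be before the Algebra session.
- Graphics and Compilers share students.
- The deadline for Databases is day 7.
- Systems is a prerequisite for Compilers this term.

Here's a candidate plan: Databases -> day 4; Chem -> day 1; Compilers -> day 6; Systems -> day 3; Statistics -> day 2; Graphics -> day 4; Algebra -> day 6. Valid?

Valid

Graphics and Compilers share students — holds.
Systems must fall between day 3 and day 4 — holds.
Databases is a prerequisite for Compilers this term — holds.
Systems is a prerequisite for Compilers this term — holds.
The Chem session must be before the Graphics session — holds.
Chem must be no later than day 5 — holds.
The deadline for Databases is day 7 — holds.
The Chem session must be before the Algebra session — holds.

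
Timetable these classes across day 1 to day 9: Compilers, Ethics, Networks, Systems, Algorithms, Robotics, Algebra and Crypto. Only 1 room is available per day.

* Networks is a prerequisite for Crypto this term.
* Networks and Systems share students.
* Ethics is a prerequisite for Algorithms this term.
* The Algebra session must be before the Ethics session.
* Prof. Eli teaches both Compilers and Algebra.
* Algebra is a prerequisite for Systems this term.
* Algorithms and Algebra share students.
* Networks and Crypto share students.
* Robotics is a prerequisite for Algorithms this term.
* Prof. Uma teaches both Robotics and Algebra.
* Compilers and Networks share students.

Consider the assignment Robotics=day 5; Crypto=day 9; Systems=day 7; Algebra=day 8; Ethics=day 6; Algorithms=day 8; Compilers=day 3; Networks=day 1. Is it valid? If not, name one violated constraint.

Prof. Eli teaches both Compilers and Algebra — holds.
The Algebra session must be before the Ethics session — violated.
Ethics is a prerequisite for Algorithms this term — holds.
Compilers and Networks share students — holds.
Algebra is a prerequisite for Systems this term — violated.
Robotics is a prerequisite for Algorithms this term — holds.
Only 1 room is available per day — violated.
Networks and Crypto share students — holds.
Prof. Uma teaches both Robotics and Algebra — holds.
Algorithms and Algebra share students — violated.
Networks is a prerequisite for Crypto this term — holds.
Networks and Systems share students — holds.

No. Algorithms and Algebra share students is not satisfied.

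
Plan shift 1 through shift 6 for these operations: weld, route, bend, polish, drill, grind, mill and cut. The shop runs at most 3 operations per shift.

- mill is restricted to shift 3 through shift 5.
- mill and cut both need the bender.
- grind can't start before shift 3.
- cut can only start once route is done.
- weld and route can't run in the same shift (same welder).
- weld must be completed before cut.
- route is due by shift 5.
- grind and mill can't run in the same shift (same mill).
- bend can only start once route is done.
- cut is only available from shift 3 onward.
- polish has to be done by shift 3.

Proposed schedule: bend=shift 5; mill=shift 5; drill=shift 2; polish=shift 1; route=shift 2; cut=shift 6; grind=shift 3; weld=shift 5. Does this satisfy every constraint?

grind and mill can't run in the same shift (same mill) — holds.
route is due by shift 5 — holds.
grind can't start before shift 3 — holds.
mill and cut both need the bender — holds.
cut can only start once route is done — holds.
The shop runs at most 3 operations per shift — holds.
weld must be completed before cut — holds.
polish has to be done by shift 3 — holds.
bend can only start once route is done — holds.
cut is only available from shift 3 onward — holds.
weld and route can't run in the same shift (same welder) — holds.
mill is restricted to shift 3 through shift 5 — holds.

Yes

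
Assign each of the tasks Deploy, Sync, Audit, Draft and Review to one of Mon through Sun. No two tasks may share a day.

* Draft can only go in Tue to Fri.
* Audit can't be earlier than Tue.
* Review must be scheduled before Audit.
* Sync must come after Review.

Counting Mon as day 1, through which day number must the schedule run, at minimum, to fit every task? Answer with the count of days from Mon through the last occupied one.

The precedence chain requires at least 2 distinct days.
With at most 1 per day and 5 tasks, at least 5 days are needed.
5 works (last occupied day: Fri): for example Draft=Wed; Audit=Tue; Review=Mon; Sync=Thu; Deploy=Fri.

5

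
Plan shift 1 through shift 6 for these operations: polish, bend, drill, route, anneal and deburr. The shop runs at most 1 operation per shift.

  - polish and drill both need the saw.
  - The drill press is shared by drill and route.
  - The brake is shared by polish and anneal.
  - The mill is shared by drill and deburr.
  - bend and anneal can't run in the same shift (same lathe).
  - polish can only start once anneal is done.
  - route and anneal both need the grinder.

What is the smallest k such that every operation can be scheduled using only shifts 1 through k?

The precedence chain requires at least 2 distinct shifts.
With at most 1 per shift and 6 operations, at least 6 shifts are needed.
6 works (last occupied shift: shift 6): for example route in shift 5, polish in shift 2, deburr in shift 6, bend in shift 3, drill in shift 4, anneal in shift 1.

6 shifts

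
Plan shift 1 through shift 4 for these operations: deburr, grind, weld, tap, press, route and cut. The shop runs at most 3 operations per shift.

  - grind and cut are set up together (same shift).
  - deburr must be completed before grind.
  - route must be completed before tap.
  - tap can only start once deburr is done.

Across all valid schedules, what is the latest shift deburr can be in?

shift 3

Downstream work caps deburr at shift 3.
deburr at shift 3 is achievable: grind -> shift 4; cut -> shift 4; deburr -> shift 3; press -> shift 1; route -> shift 1; tap -> shift 4; weld -> shift 1.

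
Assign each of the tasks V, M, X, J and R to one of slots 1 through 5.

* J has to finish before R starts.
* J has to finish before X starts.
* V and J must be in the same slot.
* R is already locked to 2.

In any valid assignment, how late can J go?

1

Downstream work caps J at 1.
J at 1 is achievable: X in 2; J in 1; R in 2; M in 1; V in 1.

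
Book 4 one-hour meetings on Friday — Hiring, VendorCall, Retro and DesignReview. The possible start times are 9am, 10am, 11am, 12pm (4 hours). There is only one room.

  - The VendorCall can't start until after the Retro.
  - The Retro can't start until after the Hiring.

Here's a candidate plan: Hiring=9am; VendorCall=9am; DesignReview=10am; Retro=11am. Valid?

The Retro can't start until after the Hiring — holds.
There is only one room — violated.
The VendorCall can't start until after the Retro — violated.

No. There is only one room is not satisfied.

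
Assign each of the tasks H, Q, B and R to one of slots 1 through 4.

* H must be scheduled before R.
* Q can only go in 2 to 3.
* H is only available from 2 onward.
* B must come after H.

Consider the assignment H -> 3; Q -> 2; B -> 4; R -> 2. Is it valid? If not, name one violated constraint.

H is only available from 2 onward — holds.
Q can only go in 2 to 3 — holds.
H must be scheduled before R — violated.
B must come after H — holds.

No — it violates: H must be scheduled before R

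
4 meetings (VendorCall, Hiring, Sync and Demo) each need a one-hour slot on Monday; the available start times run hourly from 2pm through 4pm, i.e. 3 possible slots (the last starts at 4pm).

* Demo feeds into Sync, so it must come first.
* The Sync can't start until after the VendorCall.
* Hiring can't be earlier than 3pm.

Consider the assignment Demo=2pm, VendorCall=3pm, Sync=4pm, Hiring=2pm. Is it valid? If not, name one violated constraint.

No — it violates: Hiring can't be earlier than 3pm

Demo feeds into Sync, so it must come first — holds.
Hiring can't be earlier than 3pm — violated.
The Sync can't start until after the VendorCall — holds.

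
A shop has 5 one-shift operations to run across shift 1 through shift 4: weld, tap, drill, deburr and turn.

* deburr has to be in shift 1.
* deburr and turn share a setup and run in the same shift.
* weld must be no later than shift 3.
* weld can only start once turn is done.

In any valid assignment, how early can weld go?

Precedence pushes weld to at least shift 2; weld's own window allows nothing later than shift 3.
weld at shift 2 is achievable: weld=shift 2; drill=shift 1; tap=shift 1; turn=shift 1; deburr=shift 1.

shift 2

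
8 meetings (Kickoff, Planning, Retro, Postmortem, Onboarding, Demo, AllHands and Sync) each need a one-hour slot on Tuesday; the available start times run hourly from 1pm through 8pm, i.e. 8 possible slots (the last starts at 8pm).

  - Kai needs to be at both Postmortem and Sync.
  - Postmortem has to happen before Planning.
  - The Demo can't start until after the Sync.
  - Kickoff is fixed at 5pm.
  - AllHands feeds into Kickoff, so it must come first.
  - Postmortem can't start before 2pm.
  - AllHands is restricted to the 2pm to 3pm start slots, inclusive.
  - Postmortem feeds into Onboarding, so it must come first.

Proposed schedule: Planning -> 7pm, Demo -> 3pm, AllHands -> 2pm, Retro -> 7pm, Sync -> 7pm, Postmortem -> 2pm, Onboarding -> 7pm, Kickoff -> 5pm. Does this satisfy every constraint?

Kai needs to be at both Postmortem and Sync — holds.
The Demo can't start until after the Sync — violated.
AllHands feeds into Kickoff, so it must come first — holds.
Postmortem can't start before 2pm — holds.
Postmortem has to happen before Planning — holds.
Kickoff is fixed at 5pm — holds.
Postmortem feeds into Onboarding, so it must come first — holds.
AllHands is restricted to the 2pm to 3pm start slots, inclusive — holds.

No — it violates: The Demo can't start until after the Sync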